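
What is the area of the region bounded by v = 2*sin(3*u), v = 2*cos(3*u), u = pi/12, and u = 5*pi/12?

On [pi/12, 5*pi/12], (2*sin(3*u)) - (2*cos(3*u)) = 2*sin(3*u) - 2*cos(3*u) is ≥ 0 throughout, so the area is a single integral of |2*sin(3*u) - 2*cos(3*u)|.
∫[pi/12,5*pi/12] (2*sin(3*u) - 2*cos(3*u)) du = 4*sqrt(2)/3.

4*sqrt(2)/3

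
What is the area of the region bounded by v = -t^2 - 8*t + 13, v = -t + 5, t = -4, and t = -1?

111/2

On [-4, -1], (-t^2 - 8*t + 13) - (-t + 5) = -t^2 - 7*t + 8 is ≥ 0 throughout, so the area is a single integral of |-t^2 - 7*t + 8|.
∫[-4,-1] (-t^2 - 7*t + 8) dt = 111/2.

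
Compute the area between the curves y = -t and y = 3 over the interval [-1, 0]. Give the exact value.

On [-1, 0], (-t) - (3) = -t - 3 is ≤ 0 throughout, so the area is a single integral of |-t - 3|.
∫[-1,0] (-t - 3) dt = -5/2; the area of that piece is 5/2.

5/2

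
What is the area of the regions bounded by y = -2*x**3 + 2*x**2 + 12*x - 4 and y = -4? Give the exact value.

Set the curves equal: -2*x**3 + 2*x**2 + 12*x - 4 = -4, so -2*x**3 + 2*x**2 + 12*x = 0, which factors as -2*x*(x - 3)*(x + 2) = 0. The curves meet at x = -2, 0, 3.
On [-2, 0], y = -4 is on top; that piece has area ∫[-2,0] (-(-2*x**3 + 2*x**2 + 12*x)) dx = 32/3.
On [0, 3], y = -2*x**3 + 2*x**2 + 12*x - 4 is on top; that piece has area ∫[0,3] (-2*x**3 + 2*x**2 + 12*x) dx = 63/2.
Total enclosed area = 32/3 + 63/2 = 253/6.

253/6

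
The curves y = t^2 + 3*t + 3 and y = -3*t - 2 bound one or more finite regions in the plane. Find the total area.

Set the curves equal: t^2 + 3*t + 3 = -3*t - 2, so t^2 + 6*t + 5 = 0, which factors as (t + 1)*(t + 5) = 0. The curves meet at t = -5, -1.
On [-5, -1], y = -3*t - 2 is on top; that piece has area ∫[-5,-1] (-(t^2 + 6*t + 5)) dt = 32/3.

32/3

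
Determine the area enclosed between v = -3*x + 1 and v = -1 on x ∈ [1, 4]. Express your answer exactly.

On [1, 4], (-3*x + 1) - (-1) = -3*x + 2 is ≤ 0 throughout, so the area is a single integral of |-3*x + 2|.
∫[1,4] (-3*x + 2) dx = -33/2; the area of that piece is 33/2.

33/2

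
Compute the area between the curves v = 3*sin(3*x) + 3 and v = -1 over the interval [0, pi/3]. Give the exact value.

On [0, pi/3], (3*sin(3*x) + 3) - (-1) = 3*sin(3*x) + 4 is ≥ 0 throughout, so the area is a single integral of |3*sin(3*x) + 4|.
∫[0,pi/3] (3*sin(3*x) + 4) dx = 2 + 4*pi/3.

2 + 4*pi/3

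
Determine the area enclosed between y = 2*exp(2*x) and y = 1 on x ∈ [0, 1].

-2 + exp(2)

On [0, 1], (2*exp(2*x)) - (1) = 2*exp(2*x) - 1 is ≥ 0 throughout, so the area is a single integral of |2*exp(2*x) - 1|.
∫[0,1] (2*exp(2*x) - 1) dx = -2 + exp(2).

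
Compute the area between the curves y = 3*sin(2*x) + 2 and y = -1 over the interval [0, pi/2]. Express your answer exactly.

3 + 3*pi/2

On [0, pi/2], (3*sin(2*x) + 2) - (-1) = 3*sin(2*x) + 3 is ≥ 0 throughout, so the area is a single integral of |3*sin(2*x) + 3|.
∫[0,pi/2] (3*sin(2*x) + 3) dx = 3 + 3*pi/2.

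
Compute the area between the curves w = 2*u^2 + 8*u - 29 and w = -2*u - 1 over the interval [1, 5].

The difference (2*u^2 + 8*u - 29) - (-2*u - 1) = 2*u^2 + 10*u - 28 changes sign at u = 2 inside [1, 5], so split the integral there.
∫[1,2] (2*u^2 + 10*u - 28) du = -25/3; the area of that piece is 25/3.
∫[2,5] (2*u^2 + 10*u - 28) du = 99.
Total area = 25/3 + 99 = 322/3.

322/3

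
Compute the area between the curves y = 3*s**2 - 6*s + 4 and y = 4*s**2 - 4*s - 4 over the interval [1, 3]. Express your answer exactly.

6

The difference (3*s**2 - 6*s + 4) - (4*s**2 - 4*s - 4) = -s**2 - 2*s + 8 changes sign at s = 2 inside [1, 3], so split the integral there.
∫[1,2] (-s**2 - 2*s + 8) ds = 8/3.
∫[2,3] (-s**2 - 2*s + 8) ds = -10/3; the area of that piece is 10/3.
Total area = 8/3 + 10/3 = 6.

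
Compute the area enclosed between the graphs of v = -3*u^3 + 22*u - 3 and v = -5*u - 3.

Set the curves equal: -3*u^3 + 22*u - 3 = -5*u - 3, so -3*u^3 + 27*u = 0, which factors as -3*u*(u - 3)*(u + 3) = 0. The curves meet at u = -3, 0, 3.
On [-3, 0], v = -5*u - 3 is on top; that piece has area ∫[-3,0] (-(-3*u^3 + 27*u)) du = 243/4.
On [0, 3], v = -3*u^3 + 22*u - 3 is on top; that piece has area ∫[0,3] (-3*u^3 + 27*u) du = 243/4.
Total enclosed area = 243/4 + 243/4 = 243/2.

243/2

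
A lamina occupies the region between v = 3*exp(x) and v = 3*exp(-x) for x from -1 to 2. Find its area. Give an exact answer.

The difference (3*exp(x)) - (3*exp(-x)) = 3*exp(x) - 3*exp(-x) changes sign at x = 0 inside [-1, 2], so split the integral there.
∫[-1,0] (3*exp(x) - 3*exp(-x)) dx = -3*exp(1) - 3*exp(-1) + 6; the area of that piece is -6 + 3*exp(-1) + 3*exp(1).
∫[0,2] (3*exp(x) - 3*exp(-x)) dx = -6 + 3*exp(-2) + 3*exp(2).
Total area = (-6 + 3*exp(-1) + 3*exp(1)) + (-6 + 3*exp(-2) + 3*exp(2)) = -12 + 3*exp(-2) + 3*exp(-1) + 3*exp(1) + 3*exp(2).

-12 + 3*exp(-2) + 3*exp(-1) + 3*exp(1) + 3*exp(2)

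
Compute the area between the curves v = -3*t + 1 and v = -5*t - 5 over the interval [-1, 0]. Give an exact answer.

On [-1, 0], (-3*t + 1) - (-5*t - 5) = 2*t + 6 is ≥ 0 throughout, so the area is a single integral of |2*t + 6|.
∫[-1,0] (2*t + 6) dt = 5.

5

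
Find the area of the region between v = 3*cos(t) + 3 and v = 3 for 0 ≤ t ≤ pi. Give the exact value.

The difference (3*cos(t) + 3) - (3) = 3*cos(t) changes sign at t = pi/2 inside [0, pi], so split the integral there.
∫[0,pi/2] (3*cos(t)) dt = 3.
∫[pi/2,pi] (3*cos(t)) dt = -3; the area of that piece is 3.
Total area = 3 + 3 = 6.

6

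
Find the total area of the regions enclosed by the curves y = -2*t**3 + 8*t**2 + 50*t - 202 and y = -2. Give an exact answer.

4019/3

Set the curves equal: -2*t**3 + 8*t**2 + 50*t - 202 = -2, so -2*t**3 + 8*t**2 + 50*t - 200 = 0, which factors as -2*(t - 5)*(t - 4)*(t + 5) = 0. The curves meet at t = -5, 4, 5.
On [-5, 4], y = -2 is on top; that piece has area ∫[-5,4] (-(-2*t**3 + 8*t**2 + 50*t - 200)) dt = 2673/2.
On [4, 5], y = -2*t**3 + 8*t**2 + 50*t - 202 is on top; that piece has area ∫[4,5] (-2*t**3 + 8*t**2 + 50*t - 200) dt = 19/6.
Total enclosed area = 2673/2 + 19/6 = 4019/3.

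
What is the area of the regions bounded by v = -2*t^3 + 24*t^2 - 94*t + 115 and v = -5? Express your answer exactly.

Set the curves equal: -2*t^3 + 24*t^2 - 94*t + 115 = -5, so -2*t^3 + 24*t^2 - 94*t + 120 = 0, which factors as -2*(t - 5)*(t - 4)*(t - 3) = 0. The curves meet at t = 3, 4, 5.
On [3, 4], v = -5 is on top; that piece has area ∫[3,4] (-(-2*t^3 + 24*t^2 - 94*t + 120)) dt = 1/2.
On [4, 5], v = -2*t^3 + 24*t^2 - 94*t + 115 is on top; that piece has area ∫[4,5] (-2*t^3 + 24*t^2 - 94*t + 120) dt = 1/2.
Total enclosed area = 1/2 + 1/2 = 1.

1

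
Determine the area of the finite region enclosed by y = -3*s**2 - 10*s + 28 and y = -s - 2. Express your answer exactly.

343/2

Set the curves equal: -3*s**2 - 10*s + 28 = -s - 2, so -3*s**2 - 9*s + 30 = 0, which factors as -3*(s - 2)*(s + 5) = 0. The curves meet at s = -5, 2.
On [-5, 2], y = -3*s**2 - 10*s + 28 is on top; that piece has area ∫[-5,2] (-3*s**2 - 9*s + 30) ds = 343/2.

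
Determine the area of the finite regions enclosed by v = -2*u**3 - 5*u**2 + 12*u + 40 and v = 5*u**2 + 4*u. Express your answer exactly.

Set the curves equal: -2*u**3 - 5*u**2 + 12*u + 40 = 5*u**2 + 4*u, so -2*u**3 - 10*u**2 + 8*u + 40 = 0, which factors as -2*(u - 2)*(u + 2)*(u + 5) = 0. The curves meet at u = -5, -2, 2.
On [-5, -2], v = 5*u**2 + 4*u is on top; that piece has area ∫[-5,-2] (-(-2*u**3 - 10*u**2 + 8*u + 40)) du = 99/2.
On [-2, 2], v = -2*u**3 - 5*u**2 + 12*u + 40 is on top; that piece has area ∫[-2,2] (-2*u**3 - 10*u**2 + 8*u + 40) du = 320/3.
Total enclosed area = 99/2 + 320/3 = 937/6.

937/6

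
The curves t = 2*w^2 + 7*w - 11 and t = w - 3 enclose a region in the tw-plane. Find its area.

125/3

Both boundary curves give t as a function of w, so integrate with respect to w. Setting them equal: 2*w^2 + 6*w - 8 = 0, i.e. 2*(w - 1)*(w + 4) = 0, so they meet at w = -4, 1.
For w in [-4, 1], t = 2*w^2 + 7*w - 11 is on the left; area = ∫[-4,1] (-(2*w^2 + 6*w - 8)) dw = 125/3.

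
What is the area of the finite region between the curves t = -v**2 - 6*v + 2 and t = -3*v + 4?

1/6

Both boundary curves give t as a function of v, so integrate with respect to v. Setting them equal: -v**2 - 3*v - 2 = 0, i.e. -(v + 1)*(v + 2) = 0, so they meet at v = -2, -1.
For v in [-2, -1], t = -v**2 - 6*v + 2 is on the right; area = ∫[-2,-1] (-v**2 - 3*v - 2) dv = 1/6.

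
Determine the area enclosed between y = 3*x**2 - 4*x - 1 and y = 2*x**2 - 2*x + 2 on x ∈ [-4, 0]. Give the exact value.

The difference (3*x**2 - 4*x - 1) - (2*x**2 - 2*x + 2) = x**2 - 2*x - 3 changes sign at x = -1 inside [-4, 0], so split the integral there.
∫[-4,-1] (x**2 - 2*x - 3) dx = 27.
∫[-1,0] (x**2 - 2*x - 3) dx = -5/3; the area of that piece is 5/3.
Total area = 27 + 5/3 = 86/3.

86/3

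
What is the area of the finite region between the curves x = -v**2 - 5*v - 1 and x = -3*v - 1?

Both boundary curves give x as a function of v, so integrate with respect to v. Setting them equal: -v**2 - 2*v = 0, i.e. -v*(v + 2) = 0, so they meet at v = -2, 0.
For v in [-2, 0], x = -v**2 - 5*v - 1 is on the right; area = ∫[-2,0] (-v**2 - 2*v) dv = 4/3.

4/3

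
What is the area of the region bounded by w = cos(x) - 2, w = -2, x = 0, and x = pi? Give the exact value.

The difference (cos(x) - 2) - (-2) = cos(x) changes sign at x = pi/2 inside [0, pi], so split the integral there.
∫[0,pi/2] (cos(x)) dx = 1.
∫[pi/2,pi] (cos(x)) dx = -1; the area of that piece is 1.
Total area = 1 + 1 = 2.

2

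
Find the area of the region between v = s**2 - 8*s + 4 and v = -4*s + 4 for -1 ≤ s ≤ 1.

4

The difference (s**2 - 8*s + 4) - (-4*s + 4) = s**2 - 4*s changes sign at s = 0 inside [-1, 1], so split the integral there.
∫[-1,0] (s**2 - 4*s) ds = 7/3.
∫[0,1] (s**2 - 4*s) ds = -5/3; the area of that piece is 5/3.
Total area = 7/3 + 5/3 = 4.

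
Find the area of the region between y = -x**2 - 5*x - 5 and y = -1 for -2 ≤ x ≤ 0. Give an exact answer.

The difference (-x**2 - 5*x - 5) - (-1) = -x**2 - 5*x - 4 changes sign at x = -1 inside [-2, 0], so split the integral there.
∫[-2,-1] (-x**2 - 5*x - 4) dx = 7/6.
∫[-1,0] (-x**2 - 5*x - 4) dx = -11/6; the area of that piece is 11/6.
Total area = 7/6 + 11/6 = 3.

3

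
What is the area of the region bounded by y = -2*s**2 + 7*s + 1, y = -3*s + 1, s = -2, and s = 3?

The difference (-2*s**2 + 7*s + 1) - (-3*s + 1) = -2*s**2 + 10*s changes sign at s = 0 inside [-2, 3], so split the integral there.
∫[-2,0] (-2*s**2 + 10*s) ds = -76/3; the area of that piece is 76/3.
∫[0,3] (-2*s**2 + 10*s) ds = 27.
Total area = 76/3 + 27 = 157/3.

157/3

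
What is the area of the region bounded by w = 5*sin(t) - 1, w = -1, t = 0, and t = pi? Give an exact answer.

On [0, pi], (5*sin(t) - 1) - (-1) = 5*sin(t) is ≥ 0 throughout, so the area is a single integral of |5*sin(t)|.
∫[0,pi] (5*sin(t)) dt = 10.

10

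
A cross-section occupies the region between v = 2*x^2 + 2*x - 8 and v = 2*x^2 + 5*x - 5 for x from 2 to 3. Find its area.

On [2, 3], (2*x^2 + 2*x - 8) - (2*x^2 + 5*x - 5) = -3*x - 3 is ≤ 0 throughout, so the area is a single integral of |-3*x - 3|.
∫[2,3] (-3*x - 3) dx = -21/2; the area of that piece is 21/2.

21/2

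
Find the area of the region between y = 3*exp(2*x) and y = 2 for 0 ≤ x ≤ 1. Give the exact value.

On [0, 1], (3*exp(2*x)) - (2) = 3*exp(2*x) - 2 is ≥ 0 throughout, so the area is a single integral of |3*exp(2*x) - 2|.
∫[0,1] (3*exp(2*x) - 2) dx = -7/2 + 3*exp(2)/2.

-7/2 + 3*exp(2)/2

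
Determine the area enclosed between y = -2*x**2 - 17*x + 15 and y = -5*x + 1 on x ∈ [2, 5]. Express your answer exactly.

162

On [2, 5], (-2*x**2 - 17*x + 15) - (-5*x + 1) = -2*x**2 - 12*x + 14 is ≤ 0 throughout, so the area is a single integral of |-2*x**2 - 12*x + 14|.
∫[2,5] (-2*x**2 - 12*x + 14) dx = -162; the area of that piece is 162.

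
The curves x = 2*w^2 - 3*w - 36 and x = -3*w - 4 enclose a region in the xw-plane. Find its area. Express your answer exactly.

512/3

Both boundary curves give x as a function of w, so integrate with respect to w. Setting them equal: 2*w^2 - 32 = 0, i.e. 2*(w - 4)*(w + 4) = 0, so they meet at w = -4, 4.
For w in [-4, 4], x = 2*w^2 - 3*w - 36 is on the left; area = ∫[-4,4] (-(2*w^2 - 32)) dw = 512/3.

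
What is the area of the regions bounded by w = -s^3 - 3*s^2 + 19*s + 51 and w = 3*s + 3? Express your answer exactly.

Set the curves equal: -s^3 - 3*s^2 + 19*s + 51 = 3*s + 3, so -s^3 - 3*s^2 + 16*s + 48 = 0, which factors as -(s - 4)*(s + 3)*(s + 4) = 0. The curves meet at s = -4, -3, 4.
On [-4, -3], w = 3*s + 3 is on top; that piece has area ∫[-4,-3] (-(-s^3 - 3*s^2 + 16*s + 48)) ds = 5/4.
On [-3, 4], w = -s^3 - 3*s^2 + 19*s + 51 is on top; that piece has area ∫[-3,4] (-s^3 - 3*s^2 + 16*s + 48) ds = 1029/4.
Total enclosed area = 5/4 + 1029/4 = 517/2.

517/2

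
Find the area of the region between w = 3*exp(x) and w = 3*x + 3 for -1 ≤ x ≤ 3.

-24 - 3*exp(-1) + 3*exp(3)

On [-1, 3], (3*exp(x)) - (3*x + 3) = -3*x + 3*exp(x) - 3 is ≥ 0 throughout, so the area is a single integral of |-3*x + 3*exp(x) - 3|.
∫[-1,3] (-3*x + 3*exp(x) - 3) dx = -24 - 3*exp(-1) + 3*exp(3).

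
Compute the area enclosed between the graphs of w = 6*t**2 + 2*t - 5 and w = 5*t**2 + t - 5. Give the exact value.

Set the curves equal: 6*t**2 + 2*t - 5 = 5*t**2 + t - 5, so t**2 + t = 0, which factors as t*(t + 1) = 0. The curves meet at t = -1, 0.
On [-1, 0], w = 5*t**2 + t - 5 is on top; that piece has area ∫[-1,0] (-(t**2 + t)) dt = 1/6.

1/6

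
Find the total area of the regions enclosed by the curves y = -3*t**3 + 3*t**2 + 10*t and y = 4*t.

37/4

Set the curves equal: -3*t**3 + 3*t**2 + 10*t = 4*t, so -3*t**3 + 3*t**2 + 6*t = 0, which factors as -3*t*(t - 2)*(t + 1) = 0. The curves meet at t = -1, 0, 2.
On [-1, 0], y = 4*t is on top; that piece has area ∫[-1,0] (-(-3*t**3 + 3*t**2 + 6*t)) dt = 5/4.
On [0, 2], y = -3*t**3 + 3*t**2 + 10*t is on top; that piece has area ∫[0,2] (-3*t**3 + 3*t**2 + 6*t) dt = 8.
Total enclosed area = 5/4 + 8 = 37/4.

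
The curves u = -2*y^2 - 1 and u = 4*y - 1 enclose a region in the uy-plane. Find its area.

Both boundary curves give u as a function of y, so integrate with respect to y. Setting them equal: -2*y^2 - 4*y = 0, i.e. -2*y*(y + 2) = 0, so they meet at y = -2, 0.
For y in [-2, 0], u = -2*y^2 - 1 is on the right; area = ∫[-2,0] (-2*y^2 - 4*y) dy = 8/3.

8/3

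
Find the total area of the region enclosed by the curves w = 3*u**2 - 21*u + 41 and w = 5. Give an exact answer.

1/2

Set the curves equal: 3*u**2 - 21*u + 41 = 5, so 3*u**2 - 21*u + 36 = 0, which factors as 3*(u - 4)*(u - 3) = 0. The curves meet at u = 3, 4.
On [3, 4], w = 5 is on top; that piece has area ∫[3,4] (-(3*u**2 - 21*u + 36)) du = 1/2.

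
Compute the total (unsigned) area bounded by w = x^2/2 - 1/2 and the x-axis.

2/3

The curve meets the x-axis where x^2/2 - 1/2 = 0, i.e. (x - 1)*(x + 1)/2 = 0, at x = -1, 1.
On [-1, 1] the curve lies below the axis; ∫[-1,1] (x^2/2 - 1/2) dx = -2/3, giving area 2/3.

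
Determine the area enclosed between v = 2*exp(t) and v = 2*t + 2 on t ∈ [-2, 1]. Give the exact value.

On [-2, 1], (2*exp(t)) - (2*t + 2) = -2*t + 2*exp(t) - 2 is ≥ 0 throughout, so the area is a single integral of |-2*t + 2*exp(t) - 2|.
∫[-2,1] (-2*t + 2*exp(t) - 2) dt = -3 - 2*exp(-2) + 2*exp(1).

-3 - 2*exp(-2) + 2*exp(1)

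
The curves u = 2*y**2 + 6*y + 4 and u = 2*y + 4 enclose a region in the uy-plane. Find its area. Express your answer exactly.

Both boundary curves give u as a function of y, so integrate with respect to y. Setting them equal: 2*y**2 + 4*y = 0, i.e. 2*y*(y + 2) = 0, so they meet at y = -2, 0.
For y in [-2, 0], u = 2*y**2 + 6*y + 4 is on the left; area = ∫[-2,0] (-(2*y**2 + 4*y)) dy = 8/3.

8/3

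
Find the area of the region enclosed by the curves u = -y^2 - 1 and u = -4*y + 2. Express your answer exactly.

4/3

Both boundary curves give u as a function of y, so integrate with respect to y. Setting them equal: -y^2 + 4*y - 3 = 0, i.e. -(y - 3)*(y - 1) = 0, so they meet at y = 1, 3.
For y in [1, 3], u = -y^2 - 1 is on the right; area = ∫[1,3] (-y^2 + 4*y - 3) dy = 4/3.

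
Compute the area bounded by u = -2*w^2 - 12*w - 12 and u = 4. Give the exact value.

Both boundary curves give u as a function of w, so integrate with respect to w. Setting them equal: -2*w^2 - 12*w - 16 = 0, i.e. -2*(w + 2)*(w + 4) = 0, so they meet at w = -4, -2.
For w in [-4, -2], u = -2*w^2 - 12*w - 12 is on the right; area = ∫[-4,-2] (-2*w^2 - 12*w - 16) dw = 8/3.

8/3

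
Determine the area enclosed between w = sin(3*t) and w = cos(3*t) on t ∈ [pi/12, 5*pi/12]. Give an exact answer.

On [pi/12, 5*pi/12], (sin(3*t)) - (cos(3*t)) = sin(3*t) - cos(3*t) is ≥ 0 throughout, so the area is a single integral of |sin(3*t) - cos(3*t)|.
∫[pi/12,5*pi/12] (sin(3*t) - cos(3*t)) dt = 2*sqrt(2)/3.

2*sqrt(2)/3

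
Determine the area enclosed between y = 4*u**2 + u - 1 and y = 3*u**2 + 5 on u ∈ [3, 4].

On [3, 4], (4*u**2 + u - 1) - (3*u**2 + 5) = u**2 + u - 6 is ≥ 0 throughout, so the area is a single integral of |u**2 + u - 6|.
∫[3,4] (u**2 + u - 6) du = 59/6.

59/6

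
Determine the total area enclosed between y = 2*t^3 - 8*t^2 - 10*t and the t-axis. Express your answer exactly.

The curve meets the t-axis where 2*t^3 - 8*t^2 - 10*t = 0, i.e. 2*t*(t - 5)*(t + 1) = 0, at t = -1, 0, 5.
On [-1, 0] the curve lies above the axis; ∫[-1,0] (2*t^3 - 8*t^2 - 10*t) dt = 11/6, giving area 11/6.
On [0, 5] the curve lies below the axis; ∫[0,5] (2*t^3 - 8*t^2 - 10*t) dt = -875/6, giving area 875/6.
Total area = 11/6 + 875/6 = 443/3.

443/3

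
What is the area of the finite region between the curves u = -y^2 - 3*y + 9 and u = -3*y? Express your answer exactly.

Both boundary curves give u as a function of y, so integrate with respect to y. Setting them equal: -y^2 + 9 = 0, i.e. -(y - 3)*(y + 3) = 0, so they meet at y = -3, 3.
For y in [-3, 3], u = -y^2 - 3*y + 9 is on the right; area = ∫[-3,3] (-y^2 + 9) dy = 36.

36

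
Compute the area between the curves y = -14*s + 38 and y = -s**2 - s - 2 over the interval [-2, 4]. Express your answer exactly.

On [-2, 4], (-14*s + 38) - (-s**2 - s - 2) = s**2 - 13*s + 40 is ≥ 0 throughout, so the area is a single integral of |s**2 - 13*s + 40|.
∫[-2,4] (s**2 - 13*s + 40) ds = 186.

186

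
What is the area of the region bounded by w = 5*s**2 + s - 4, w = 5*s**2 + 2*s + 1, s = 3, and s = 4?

17/2

On [3, 4], (5*s**2 + s - 4) - (5*s**2 + 2*s + 1) = -s - 5 is ≤ 0 throughout, so the area is a single integral of |-s - 5|.
∫[3,4] (-s - 5) ds = -17/2; the area of that piece is 17/2.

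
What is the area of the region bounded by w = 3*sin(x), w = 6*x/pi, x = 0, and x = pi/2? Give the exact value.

3 - 3*pi/4

On [0, pi/2], (3*sin(x)) - (6*x/pi) = -6*x/pi + 3*sin(x) is ≥ 0 throughout, so the area is a single integral of |-6*x/pi + 3*sin(x)|.
∫[0,pi/2] (-6*x/pi + 3*sin(x)) dx = 3 - 3*pi/4.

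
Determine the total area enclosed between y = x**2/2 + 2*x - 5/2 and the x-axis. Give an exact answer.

The curve meets the x-axis where x**2/2 + 2*x - 5/2 = 0, i.e. (x - 1)*(x + 5)/2 = 0, at x = -5, 1.
On [-5, 1] the curve lies below the axis; ∫[-5,1] (x**2/2 + 2*x - 5/2) dx = -18, giving area 18.

18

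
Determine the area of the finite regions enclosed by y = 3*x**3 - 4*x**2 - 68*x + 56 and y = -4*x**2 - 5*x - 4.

2997/4

Set the curves equal: 3*x**3 - 4*x**2 - 68*x + 56 = -4*x**2 - 5*x - 4, so 3*x**3 - 63*x + 60 = 0, which factors as 3*(x - 4)*(x - 1)*(x + 5) = 0. The curves meet at x = -5, 1, 4.
On [-5, 1], y = 3*x**3 - 4*x**2 - 68*x + 56 is on top; that piece has area ∫[-5,1] (3*x**3 - 63*x + 60) dx = 648.
On [1, 4], y = -4*x**2 - 5*x - 4 is on top; that piece has area ∫[1,4] (-(3*x**3 - 63*x + 60)) dx = 405/4.
Total enclosed area = 648 + 405/4 = 2997/4.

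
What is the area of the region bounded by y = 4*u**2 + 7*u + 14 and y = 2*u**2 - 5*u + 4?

Set the curves equal: 4*u**2 + 7*u + 14 = 2*u**2 - 5*u + 4, so 2*u**2 + 12*u + 10 = 0, which factors as 2*(u + 1)*(u + 5) = 0. The curves meet at u = -5, -1.
On [-5, -1], y = 2*u**2 - 5*u + 4 is on top; that piece has area ∫[-5,-1] (-(2*u**2 + 12*u + 10)) du = 64/3.

64/3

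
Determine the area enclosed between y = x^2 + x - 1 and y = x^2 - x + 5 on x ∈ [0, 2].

On [0, 2], (x^2 + x - 1) - (x^2 - x + 5) = 2*x - 6 is ≤ 0 throughout, so the area is a single integral of |2*x - 6|.
∫[0,2] (2*x - 6) dx = -8; the area of that piece is 8.

8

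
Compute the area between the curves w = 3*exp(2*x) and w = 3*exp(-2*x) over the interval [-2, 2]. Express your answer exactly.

The difference (3*exp(2*x)) - (3*exp(-2*x)) = 3*exp(2*x) - 3*exp(-2*x) changes sign at x = 0 inside [-2, 2], so split the integral there.
∫[-2,0] (3*exp(2*x) - 3*exp(-2*x)) dx = -3*exp(4)/2 - 3*exp(-4)/2 + 3; the area of that piece is -3 + 3*exp(-4)/2 + 3*exp(4)/2.
∫[0,2] (3*exp(2*x) - 3*exp(-2*x)) dx = -3 + 3*exp(-4)/2 + 3*exp(4)/2.
Total area = (-3 + 3*exp(-4)/2 + 3*exp(4)/2) + (-3 + 3*exp(-4)/2 + 3*exp(4)/2) = -6 + 3*exp(-4) + 3*exp(4).

-6 + 3*exp(-4) + 3*exp(4)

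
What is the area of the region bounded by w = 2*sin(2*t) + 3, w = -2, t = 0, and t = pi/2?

2 + 5*pi/2

On [0, pi/2], (2*sin(2*t) + 3) - (-2) = 2*sin(2*t) + 5 is ≥ 0 throughout, so the area is a single integral of |2*sin(2*t) + 5|.
∫[0,pi/2] (2*sin(2*t) + 5) dt = 2 + 5*pi/2.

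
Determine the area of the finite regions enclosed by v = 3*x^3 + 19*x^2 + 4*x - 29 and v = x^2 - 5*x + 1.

243/2

Set the curves equal: 3*x^3 + 19*x^2 + 4*x - 29 = x^2 - 5*x + 1, so 3*x^3 + 18*x^2 + 9*x - 30 = 0, which factors as 3*(x - 1)*(x + 2)*(x + 5) = 0. The curves meet at x = -5, -2, 1.
On [-5, -2], v = 3*x^3 + 19*x^2 + 4*x - 29 is on top; that piece has area ∫[-5,-2] (3*x^3 + 18*x^2 + 9*x - 30) dx = 243/4.
On [-2, 1], v = x^2 - 5*x + 1 is on top; that piece has area ∫[-2,1] (-(3*x^3 + 18*x^2 + 9*x - 30)) dx = 243/4.
Total enclosed area = 243/4 + 243/4 = 243/2.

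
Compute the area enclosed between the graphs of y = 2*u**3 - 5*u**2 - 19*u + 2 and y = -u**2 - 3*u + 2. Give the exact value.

Set the curves equal: 2*u**3 - 5*u**2 - 19*u + 2 = -u**2 - 3*u + 2, so 2*u**3 - 4*u**2 - 16*u = 0, which factors as 2*u*(u - 4)*(u + 2) = 0. The curves meet at u = -2, 0, 4.
On [-2, 0], y = 2*u**3 - 5*u**2 - 19*u + 2 is on top; that piece has area ∫[-2,0] (2*u**3 - 4*u**2 - 16*u) du = 40/3.
On [0, 4], y = -u**2 - 3*u + 2 is on top; that piece has area ∫[0,4] (-(2*u**3 - 4*u**2 - 16*u)) du = 256/3.
Total enclosed area = 40/3 + 256/3 = 296/3.

296/3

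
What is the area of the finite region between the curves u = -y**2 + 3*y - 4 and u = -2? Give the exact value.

Both boundary curves give u as a function of y, so integrate with respect to y. Setting them equal: -y**2 + 3*y - 2 = 0, i.e. -(y - 2)*(y - 1) = 0, so they meet at y = 1, 2.
For y in [1, 2], u = -y**2 + 3*y - 4 is on the right; area = ∫[1,2] (-y**2 + 3*y - 2) dy = 1/6.

1/6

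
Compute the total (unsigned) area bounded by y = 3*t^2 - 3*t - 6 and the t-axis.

The curve meets the t-axis where 3*t^2 - 3*t - 6 = 0, i.e. 3*(t - 2)*(t + 1) = 0, at t = -1, 2.
On [-1, 2] the curve lies below the axis; ∫[-1,2] (3*t^2 - 3*t - 6) dt = -27/2, giving area 27/2.

27/2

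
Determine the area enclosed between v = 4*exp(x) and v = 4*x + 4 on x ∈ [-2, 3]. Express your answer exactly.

-30 - 4*exp(-2) + 4*exp(3)

On [-2, 3], (4*exp(x)) - (4*x + 4) = -4*x + 4*exp(x) - 4 is ≥ 0 throughout, so the area is a single integral of |-4*x + 4*exp(x) - 4|.
∫[-2,3] (-4*x + 4*exp(x) - 4) dx = -30 - 4*exp(-2) + 4*exp(3).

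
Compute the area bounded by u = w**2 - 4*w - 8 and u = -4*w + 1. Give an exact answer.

Both boundary curves give u as a function of w, so integrate with respect to w. Setting them equal: w**2 - 9 = 0, i.e. (w - 3)*(w + 3) = 0, so they meet at w = -3, 3.
For w in [-3, 3], u = w**2 - 4*w - 8 is on the left; area = ∫[-3,3] (-(w**2 - 9)) dw = 36.

36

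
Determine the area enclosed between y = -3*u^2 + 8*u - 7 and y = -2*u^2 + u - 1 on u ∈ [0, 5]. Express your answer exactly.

The difference (-3*u^2 + 8*u - 7) - (-2*u^2 + u - 1) = -u^2 + 7*u - 6 changes sign at u = 1 inside [0, 5], so split the integral there.
∫[0,1] (-u^2 + 7*u - 6) du = -17/6; the area of that piece is 17/6.
∫[1,5] (-u^2 + 7*u - 6) du = 56/3.
Total area = 17/6 + 56/3 = 43/2.

43/2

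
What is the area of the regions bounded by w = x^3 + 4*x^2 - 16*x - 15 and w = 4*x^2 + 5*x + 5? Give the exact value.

999/4

Set the curves equal: x^3 + 4*x^2 - 16*x - 15 = 4*x^2 + 5*x + 5, so x^3 - 21*x - 20 = 0, which factors as (x - 5)*(x + 1)*(x + 4) = 0. The curves meet at x = -4, -1, 5.
On [-4, -1], w = x^3 + 4*x^2 - 16*x - 15 is on top; that piece has area ∫[-4,-1] (x^3 - 21*x - 20) dx = 135/4.
On [-1, 5], w = 4*x^2 + 5*x + 5 is on top; that piece has area ∫[-1,5] (-(x^3 - 21*x - 20)) dx = 216.
Total enclosed area = 135/4 + 216 = 999/4.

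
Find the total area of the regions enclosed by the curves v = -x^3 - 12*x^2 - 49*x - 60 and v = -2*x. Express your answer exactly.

Set the curves equal: -x^3 - 12*x^2 - 49*x - 60 = -2*x, so -x^3 - 12*x^2 - 47*x - 60 = 0, which factors as -(x + 3)*(x + 4)*(x + 5) = 0. The curves meet at x = -5, -4, -3.
On [-5, -4], v = -2*x is on top; that piece has area ∫[-5,-4] (-(-x^3 - 12*x^2 - 47*x - 60)) dx = 1/4.
On [-4, -3], v = -x^3 - 12*x^2 - 49*x - 60 is on top; that piece has area ∫[-4,-3] (-x^3 - 12*x^2 - 47*x - 60) dx = 1/4.
Total enclosed area = 1/4 + 1/4 = 1/2.

1/2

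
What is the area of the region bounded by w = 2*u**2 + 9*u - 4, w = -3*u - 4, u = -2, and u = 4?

The difference (2*u**2 + 9*u - 4) - (-3*u - 4) = 2*u**2 + 12*u changes sign at u = 0 inside [-2, 4], so split the integral there.
∫[-2,0] (2*u**2 + 12*u) du = -56/3; the area of that piece is 56/3.
∫[0,4] (2*u**2 + 12*u) du = 416/3.
Total area = 56/3 + 416/3 = 472/3.

472/3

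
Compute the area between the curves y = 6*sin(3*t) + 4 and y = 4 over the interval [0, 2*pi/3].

8

The difference (6*sin(3*t) + 4) - (4) = 6*sin(3*t) changes sign at t = pi/3 inside [0, 2*pi/3], so split the integral there.
∫[0,pi/3] (6*sin(3*t)) dt = 4.
∫[pi/3,2*pi/3] (6*sin(3*t)) dt = -4; the area of that piece is 4.
Total area = 4 + 4 = 8.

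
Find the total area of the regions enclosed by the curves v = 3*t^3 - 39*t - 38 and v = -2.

Set the curves equal: 3*t^3 - 39*t - 38 = -2, so 3*t^3 - 39*t - 36 = 0, which factors as 3*(t - 4)*(t + 1)*(t + 3) = 0. The curves meet at t = -3, -1, 4.
On [-3, -1], v = 3*t^3 - 39*t - 38 is on top; that piece has area ∫[-3,-1] (3*t^3 - 39*t - 36) dt = 24.
On [-1, 4], v = -2 is on top; that piece has area ∫[-1,4] (-(3*t^3 - 39*t - 36)) dt = 1125/4.
Total enclosed area = 24 + 1125/4 = 1221/4.

1221/4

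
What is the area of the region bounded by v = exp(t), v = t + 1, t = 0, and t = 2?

On [0, 2], (exp(t)) - (t + 1) = -t + exp(t) - 1 is ≥ 0 throughout, so the area is a single integral of |-t + exp(t) - 1|.
∫[0,2] (-t + exp(t) - 1) dt = -5 + exp(2).

-5 + exp(2)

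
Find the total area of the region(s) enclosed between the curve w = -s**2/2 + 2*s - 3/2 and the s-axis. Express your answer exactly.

2/3

The curve meets the s-axis where -s**2/2 + 2*s - 3/2 = 0, i.e. -(s - 3)*(s - 1)/2 = 0, at s = 1, 3.
On [1, 3] the curve lies above the axis; ∫[1,3] (-s**2/2 + 2*s - 3/2) ds = 2/3, giving area 2/3.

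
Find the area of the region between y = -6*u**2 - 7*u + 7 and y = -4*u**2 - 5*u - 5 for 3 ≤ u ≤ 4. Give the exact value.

59/3

On [3, 4], (-6*u**2 - 7*u + 7) - (-4*u**2 - 5*u - 5) = -2*u**2 - 2*u + 12 is ≤ 0 throughout, so the area is a single integral of |-2*u**2 - 2*u + 12|.
∫[3,4] (-2*u**2 - 2*u + 12) du = -59/3; the area of that piece is 59/3.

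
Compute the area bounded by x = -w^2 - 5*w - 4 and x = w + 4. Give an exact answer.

Both boundary curves give x as a function of w, so integrate with respect to w. Setting them equal: -w^2 - 6*w - 8 = 0, i.e. -(w + 2)*(w + 4) = 0, so they meet at w = -4, -2.
For w in [-4, -2], x = -w^2 - 5*w - 4 is on the right; area = ∫[-4,-2] (-w^2 - 6*w - 8) dw = 4/3.

4/3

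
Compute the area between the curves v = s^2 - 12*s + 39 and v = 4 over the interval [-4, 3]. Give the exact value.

On [-4, 3], (s^2 - 12*s + 39) - (4) = s^2 - 12*s + 35 is ≥ 0 throughout, so the area is a single integral of |s^2 - 12*s + 35|.
∫[-4,3] (s^2 - 12*s + 35) ds = 952/3.

952/3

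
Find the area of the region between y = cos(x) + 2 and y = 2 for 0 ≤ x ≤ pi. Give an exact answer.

The difference (cos(x) + 2) - (2) = cos(x) changes sign at x = pi/2 inside [0, pi], so split the integral there.
∫[0,pi/2] (cos(x)) dx = 1.
∫[pi/2,pi] (cos(x)) dx = -1; the area of that piece is 1.
Total area = 1 + 1 = 2.

2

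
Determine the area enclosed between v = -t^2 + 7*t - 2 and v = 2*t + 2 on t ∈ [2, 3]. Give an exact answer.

On [2, 3], (-t^2 + 7*t - 2) - (2*t + 2) = -t^2 + 5*t - 4 is ≥ 0 throughout, so the area is a single integral of |-t^2 + 5*t - 4|.
∫[2,3] (-t^2 + 5*t - 4) dt = 13/6.

13/6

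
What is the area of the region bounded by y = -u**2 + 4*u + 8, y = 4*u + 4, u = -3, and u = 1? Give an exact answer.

The difference (-u**2 + 4*u + 8) - (4*u + 4) = -u**2 + 4 changes sign at u = -2 inside [-3, 1], so split the integral there.
∫[-3,-2] (-u**2 + 4) du = -7/3; the area of that piece is 7/3.
∫[-2,1] (-u**2 + 4) du = 9.
Total area = 7/3 + 9 = 34/3.

34/3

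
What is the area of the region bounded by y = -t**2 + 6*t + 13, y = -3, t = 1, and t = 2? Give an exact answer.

68/3

On [1, 2], (-t**2 + 6*t + 13) - (-3) = -t**2 + 6*t + 16 is ≥ 0 throughout, so the area is a single integral of |-t**2 + 6*t + 16|.
∫[1,2] (-t**2 + 6*t + 16) dt = 68/3.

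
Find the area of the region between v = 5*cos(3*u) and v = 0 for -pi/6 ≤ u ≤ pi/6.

On [-pi/6, pi/6], (5*cos(3*u)) - (0) = 5*cos(3*u) is ≥ 0 throughout, so the area is a single integral of |5*cos(3*u)|.
∫[-pi/6,pi/6] (5*cos(3*u)) du = 10/3.

10/3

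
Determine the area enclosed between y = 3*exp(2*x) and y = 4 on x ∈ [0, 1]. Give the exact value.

-13/2 - 4*log(3) + 8*log(2) + 3*exp(2)/2

The difference (3*exp(2*x)) - (4) = 3*exp(2*x) - 4 changes sign at x = -log(3)/2 + log(2) inside [0, 1], so split the integral there.
∫[0,-log(3)/2 + log(2)] (3*exp(2*x) - 4) dx = log(9/16) + 1/2; the area of that piece is -1/2 + log(16/9).
∫[-log(3)/2 + log(2),1] (3*exp(2*x) - 4) dx = -6 - 2*log(3) + 4*log(2) + 3*exp(2)/2.
Total area = (-1/2 + log(16/9)) + (-6 - 2*log(3) + 4*log(2) + 3*exp(2)/2) = -13/2 - 4*log(3) + 8*log(2) + 3*exp(2)/2.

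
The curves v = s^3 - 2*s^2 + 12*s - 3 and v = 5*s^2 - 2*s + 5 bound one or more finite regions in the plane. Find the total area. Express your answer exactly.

Set the curves equal: s^3 - 2*s^2 + 12*s - 3 = 5*s^2 - 2*s + 5, so s^3 - 7*s^2 + 14*s - 8 = 0, which factors as (s - 4)*(s - 2)*(s - 1) = 0. The curves meet at s = 1, 2, 4.
On [1, 2], v = s^3 - 2*s^2 + 12*s - 3 is on top; that piece has area ∫[1,2] (s^3 - 7*s^2 + 14*s - 8) ds = 5/12.
On [2, 4], v = 5*s^2 - 2*s + 5 is on top; that piece has area ∫[2,4] (-(s^3 - 7*s^2 + 14*s - 8)) ds = 8/3.
Total enclosed area = 5/12 + 8/3 = 37/12.

37/12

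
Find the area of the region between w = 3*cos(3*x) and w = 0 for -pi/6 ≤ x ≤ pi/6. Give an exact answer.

2

On [-pi/6, pi/6], (3*cos(3*x)) - (0) = 3*cos(3*x) is ≥ 0 throughout, so the area is a single integral of |3*cos(3*x)|.
∫[-pi/6,pi/6] (3*cos(3*x)) dx = 2.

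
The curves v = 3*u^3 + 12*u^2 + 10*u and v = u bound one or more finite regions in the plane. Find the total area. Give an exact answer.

Set the curves equal: 3*u^3 + 12*u^2 + 10*u = u, so 3*u^3 + 12*u^2 + 9*u = 0, which factors as 3*u*(u + 1)*(u + 3) = 0. The curves meet at u = -3, -1, 0.
On [-3, -1], v = 3*u^3 + 12*u^2 + 10*u is on top; that piece has area ∫[-3,-1] (3*u^3 + 12*u^2 + 9*u) du = 8.
On [-1, 0], v = u is on top; that piece has area ∫[-1,0] (-(3*u^3 + 12*u^2 + 9*u)) du = 5/4.
Total enclosed area = 8 + 5/4 = 37/4.

37/4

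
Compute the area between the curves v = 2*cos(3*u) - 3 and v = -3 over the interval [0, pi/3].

4/3

The difference (2*cos(3*u) - 3) - (-3) = 2*cos(3*u) changes sign at u = pi/6 inside [0, pi/3], so split the integral there.
∫[0,pi/6] (2*cos(3*u)) du = 2/3.
∫[pi/6,pi/3] (2*cos(3*u)) du = -2/3; the area of that piece is 2/3.
Total area = 2/3 + 2/3 = 4/3.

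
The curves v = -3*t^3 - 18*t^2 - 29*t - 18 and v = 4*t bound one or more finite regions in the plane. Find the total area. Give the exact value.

3/2

Set the curves equal: -3*t^3 - 18*t^2 - 29*t - 18 = 4*t, so -3*t^3 - 18*t^2 - 33*t - 18 = 0, which factors as -3*(t + 1)*(t + 2)*(t + 3) = 0. The curves meet at t = -3, -2, -1.
On [-3, -2], v = 4*t is on top; that piece has area ∫[-3,-2] (-(-3*t^3 - 18*t^2 - 33*t - 18)) dt = 3/4.
On [-2, -1], v = -3*t^3 - 18*t^2 - 29*t - 18 is on top; that piece has area ∫[-2,-1] (-3*t^3 - 18*t^2 - 33*t - 18) dt = 3/4.
Total enclosed area = 3/4 + 3/4 = 3/2.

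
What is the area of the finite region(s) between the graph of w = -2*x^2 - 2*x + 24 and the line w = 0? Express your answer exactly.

The curve meets the x-axis where -2*x^2 - 2*x + 24 = 0, i.e. -2*(x - 3)*(x + 4) = 0, at x = -4, 3.
On [-4, 3] the curve lies above the axis; ∫[-4,3] (-2*x^2 - 2*x + 24) dx = 343/3, giving area 343/3.

343/3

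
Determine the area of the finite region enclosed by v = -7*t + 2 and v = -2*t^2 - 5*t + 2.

Set the curves equal: -7*t + 2 = -2*t^2 - 5*t + 2, so 2*t^2 - 2*t = 0, which factors as 2*t*(t - 1) = 0. The curves meet at t = 0, 1.
On [0, 1], v = -2*t^2 - 5*t + 2 is on top; that piece has area ∫[0,1] (-(2*t^2 - 2*t)) dt = 1/3.

1/3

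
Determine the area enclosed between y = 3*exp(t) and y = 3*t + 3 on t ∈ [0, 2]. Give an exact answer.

-15 + 3*exp(2)

On [0, 2], (3*exp(t)) - (3*t + 3) = -3*t + 3*exp(t) - 3 is ≥ 0 throughout, so the area is a single integral of |-3*t + 3*exp(t) - 3|.
∫[0,2] (-3*t + 3*exp(t) - 3) dt = -15 + 3*exp(2).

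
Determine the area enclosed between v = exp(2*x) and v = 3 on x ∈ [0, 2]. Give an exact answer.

The difference (exp(2*x)) - (3) = exp(2*x) - 3 changes sign at x = log(3)/2 inside [0, 2], so split the integral there.
∫[0,log(3)/2] (exp(2*x) - 3) dx = 1 - 3*log(3)/2; the area of that piece is -1 + 3*log(3)/2.
∫[log(3)/2,2] (exp(2*x) - 3) dx = -15/2 + 3*log(3)/2 + exp(4)/2.
Total area = (-1 + 3*log(3)/2) + (-15/2 + 3*log(3)/2 + exp(4)/2) = -17/2 + 3*log(3) + exp(4)/2.

-17/2 + 3*log(3) + exp(4)/2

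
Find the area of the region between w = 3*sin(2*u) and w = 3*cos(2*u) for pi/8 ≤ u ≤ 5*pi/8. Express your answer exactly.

On [pi/8, 5*pi/8], (3*sin(2*u)) - (3*cos(2*u)) = 3*sin(2*u) - 3*cos(2*u) is ≥ 0 throughout, so the area is a single integral of |3*sin(2*u) - 3*cos(2*u)|.
∫[pi/8,5*pi/8] (3*sin(2*u) - 3*cos(2*u)) du = 3*sqrt(2).

3*sqrt(2)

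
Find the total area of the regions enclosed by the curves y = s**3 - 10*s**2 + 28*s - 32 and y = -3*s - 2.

37/12

Set the curves equal: s**3 - 10*s**2 + 28*s - 32 = -3*s - 2, so s**3 - 10*s**2 + 31*s - 30 = 0, which factors as (s - 5)*(s - 3)*(s - 2) = 0. The curves meet at s = 2, 3, 5.
On [2, 3], y = s**3 - 10*s**2 + 28*s - 32 is on top; that piece has area ∫[2,3] (s**3 - 10*s**2 + 31*s - 30) ds = 5/12.
On [3, 5], y = -3*s - 2 is on top; that piece has area ∫[3,5] (-(s**3 - 10*s**2 + 31*s - 30)) ds = 8/3.
Total enclosed area = 5/12 + 8/3 = 37/12.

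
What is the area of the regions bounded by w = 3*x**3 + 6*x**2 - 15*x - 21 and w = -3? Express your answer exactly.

253/4

Set the curves equal: 3*x**3 + 6*x**2 - 15*x - 21 = -3, so 3*x**3 + 6*x**2 - 15*x - 18 = 0, which factors as 3*(x - 2)*(x + 1)*(x + 3) = 0. The curves meet at x = -3, -1, 2.
On [-3, -1], w = 3*x**3 + 6*x**2 - 15*x - 21 is on top; that piece has area ∫[-3,-1] (3*x**3 + 6*x**2 - 15*x - 18) dx = 16.
On [-1, 2], w = -3 is on top; that piece has area ∫[-1,2] (-(3*x**3 + 6*x**2 - 15*x - 18)) dx = 189/4.
Total enclosed area = 16 + 189/4 = 253/4.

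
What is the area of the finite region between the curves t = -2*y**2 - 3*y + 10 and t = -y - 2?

Both boundary curves give t as a function of y, so integrate with respect to y. Setting them equal: -2*y**2 - 2*y + 12 = 0, i.e. -2*(y - 2)*(y + 3) = 0, so they meet at y = -3, 2.
For y in [-3, 2], t = -2*y**2 - 3*y + 10 is on the right; area = ∫[-3,2] (-2*y**2 - 2*y + 12) dy = 125/3.

125/3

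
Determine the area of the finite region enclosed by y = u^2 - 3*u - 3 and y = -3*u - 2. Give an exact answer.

Set the curves equal: u^2 - 3*u - 3 = -3*u - 2, so u^2 - 1 = 0, which factors as (u - 1)*(u + 1) = 0. The curves meet at u = -1, 1.
On [-1, 1], y = -3*u - 2 is on top; that piece has area ∫[-1,1] (-(u^2 - 1)) du = 4/3.

4/3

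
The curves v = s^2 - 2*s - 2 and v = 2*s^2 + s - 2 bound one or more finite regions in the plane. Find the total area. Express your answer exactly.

9/2

Set the curves equal: s^2 - 2*s - 2 = 2*s^2 + s - 2, so -s^2 - 3*s = 0, which factors as -s*(s + 3) = 0. The curves meet at s = -3, 0.
On [-3, 0], v = s^2 - 2*s - 2 is on top; that piece has area ∫[-3,0] (-s^2 - 3*s) ds = 9/2.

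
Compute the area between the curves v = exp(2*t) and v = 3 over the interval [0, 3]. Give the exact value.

The difference (exp(2*t)) - (3) = exp(2*t) - 3 changes sign at t = log(3)/2 inside [0, 3], so split the integral there.
∫[0,log(3)/2] (exp(2*t) - 3) dt = 1 - 3*log(3)/2; the area of that piece is -1 + 3*log(3)/2.
∫[log(3)/2,3] (exp(2*t) - 3) dt = -21/2 + 3*log(3)/2 + exp(6)/2.
Total area = (-1 + 3*log(3)/2) + (-21/2 + 3*log(3)/2 + exp(6)/2) = -23/2 + 3*log(3) + exp(6)/2.

-23/2 + 3*log(3) + exp(6)/2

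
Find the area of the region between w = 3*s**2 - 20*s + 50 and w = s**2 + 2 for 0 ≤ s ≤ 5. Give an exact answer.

The difference (3*s**2 - 20*s + 50) - (s**2 + 2) = 2*s**2 - 20*s + 48 changes sign at s = 4 inside [0, 5], so split the integral there.
∫[0,4] (2*s**2 - 20*s + 48) ds = 224/3.
∫[4,5] (2*s**2 - 20*s + 48) ds = -4/3; the area of that piece is 4/3.
Total area = 224/3 + 4/3 = 76.

76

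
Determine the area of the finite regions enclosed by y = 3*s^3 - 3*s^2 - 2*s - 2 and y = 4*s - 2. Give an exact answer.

37/4

Set the curves equal: 3*s^3 - 3*s^2 - 2*s - 2 = 4*s - 2, so 3*s^3 - 3*s^2 - 6*s = 0, which factors as 3*s*(s - 2)*(s + 1) = 0. The curves meet at s = -1, 0, 2.
On [-1, 0], y = 3*s^3 - 3*s^2 - 2*s - 2 is on top; that piece has area ∫[-1,0] (3*s^3 - 3*s^2 - 6*s) ds = 5/4.
On [0, 2], y = 4*s - 2 is on top; that piece has area ∫[0,2] (-(3*s^3 - 3*s^2 - 6*s)) ds = 8.
Total enclosed area = 5/4 + 8 = 37/4.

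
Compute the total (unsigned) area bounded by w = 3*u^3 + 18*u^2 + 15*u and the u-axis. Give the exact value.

393/4

The curve meets the u-axis where 3*u^3 + 18*u^2 + 15*u = 0, i.e. 3*u*(u + 1)*(u + 5) = 0, at u = -5, -1, 0.
On [-5, -1] the curve lies above the axis; ∫[-5,-1] (3*u^3 + 18*u^2 + 15*u) du = 96, giving area 96.
On [-1, 0] the curve lies below the axis; ∫[-1,0] (3*u^3 + 18*u^2 + 15*u) du = -9/4, giving area 9/4.
Total area = 96 + 9/4 = 393/4.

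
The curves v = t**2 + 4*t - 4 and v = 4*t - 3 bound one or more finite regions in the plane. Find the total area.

Set the curves equal: t**2 + 4*t - 4 = 4*t - 3, so t**2 - 1 = 0, which factors as (t - 1)*(t + 1) = 0. The curves meet at t = -1, 1.
On [-1, 1], v = 4*t - 3 is on top; that piece has area ∫[-1,1] (-(t**2 - 1)) dt = 4/3.

4/3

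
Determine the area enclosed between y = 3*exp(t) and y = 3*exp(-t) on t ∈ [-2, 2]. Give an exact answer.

-12 + 6*exp(-2) + 6*exp(2)

The difference (3*exp(t)) - (3*exp(-t)) = 3*exp(t) - 3*exp(-t) changes sign at t = 0 inside [-2, 2], so split the integral there.
∫[-2,0] (3*exp(t) - 3*exp(-t)) dt = -3*exp(2) - 3*exp(-2) + 6; the area of that piece is -6 + 3*exp(-2) + 3*exp(2).
∫[0,2] (3*exp(t) - 3*exp(-t)) dt = -6 + 3*exp(-2) + 3*exp(2).
Total area = (-6 + 3*exp(-2) + 3*exp(2)) + (-6 + 3*exp(-2) + 3*exp(2)) = -12 + 6*exp(-2) + 6*exp(2).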